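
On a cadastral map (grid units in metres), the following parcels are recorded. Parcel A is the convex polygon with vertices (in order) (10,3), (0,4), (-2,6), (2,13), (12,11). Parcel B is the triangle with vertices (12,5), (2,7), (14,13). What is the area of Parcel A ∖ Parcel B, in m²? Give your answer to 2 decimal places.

|Parcel A| = 99, |Parcel A∩Parcel B| = 30.
|Parcel A ∖ Parcel B| = |Parcel A| − |Parcel A∩Parcel B| = 99 − 30 = 69.00.

69.00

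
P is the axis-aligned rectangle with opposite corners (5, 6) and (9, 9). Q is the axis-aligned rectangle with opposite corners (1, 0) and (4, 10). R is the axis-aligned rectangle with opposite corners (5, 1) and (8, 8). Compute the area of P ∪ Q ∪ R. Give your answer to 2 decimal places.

By inclusion–exclusion:
Individual areas: |P| = 12, |Q| = 30, |R| = 21.
|P∩Q| = 0 (no overlap).
|P∩R|: x∈[5,8], y∈[6,8] → 3·2 = 6.
|Q∩R| = 0 (no overlap).
|P∩Q∩R| = 0.
|P ∪ Q ∪ R| = 63 − 6 + 0 = 57.00.

57.00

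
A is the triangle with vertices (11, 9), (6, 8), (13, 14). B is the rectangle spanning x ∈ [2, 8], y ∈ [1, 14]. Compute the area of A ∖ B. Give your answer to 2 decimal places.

10.19

|A| = 11.5, |A∩B| = 1.3143.
|A ∖ B| = |A| − |A∩B| = 11.5 − 1.3143 = 10.19.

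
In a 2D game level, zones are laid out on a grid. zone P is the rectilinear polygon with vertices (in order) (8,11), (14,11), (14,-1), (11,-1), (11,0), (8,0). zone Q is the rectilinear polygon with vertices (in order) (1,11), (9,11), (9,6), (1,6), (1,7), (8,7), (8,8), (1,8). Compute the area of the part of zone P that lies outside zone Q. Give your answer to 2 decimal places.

|zone P| = 69, |zone P∩zone Q| = 5.
|zone P ∖ zone Q| = |zone P| − |zone P∩zone Q| = 69 − 5 = 64.00.

64.00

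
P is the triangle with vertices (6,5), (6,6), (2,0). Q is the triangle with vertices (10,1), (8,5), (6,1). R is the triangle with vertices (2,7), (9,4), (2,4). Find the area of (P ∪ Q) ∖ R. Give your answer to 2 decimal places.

8.87

|P ∪ Q| = 10.
|(P ∪ Q) ∩ R| = 1.1299.
|(P ∪ Q) ∖ R| = 10 − 1.1299 = 8.87.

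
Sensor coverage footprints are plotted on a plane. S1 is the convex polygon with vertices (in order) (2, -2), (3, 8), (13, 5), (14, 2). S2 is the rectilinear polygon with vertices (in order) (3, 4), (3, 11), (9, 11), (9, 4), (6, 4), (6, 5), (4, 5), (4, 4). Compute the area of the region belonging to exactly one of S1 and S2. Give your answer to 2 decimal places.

78.30

|S1| = 71.5, |S2| = 40, |S1∩S2| = 16.6.
|S1 △ S2| = |S1| + |S2| − 2·|S1∩S2| = 71.5 + 40 − 33.2 = 78.30.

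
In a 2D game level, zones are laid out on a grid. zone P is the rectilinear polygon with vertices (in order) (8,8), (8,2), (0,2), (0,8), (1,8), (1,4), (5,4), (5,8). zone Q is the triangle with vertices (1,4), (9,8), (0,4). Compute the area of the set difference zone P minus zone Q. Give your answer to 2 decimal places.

|zone P| = 32, |zone P∩zone Q| = 0.6389.
|zone P ∖ zone Q| = |zone P| − |zone P∩zone Q| = 32 − 0.6389 = 31.36.

31.36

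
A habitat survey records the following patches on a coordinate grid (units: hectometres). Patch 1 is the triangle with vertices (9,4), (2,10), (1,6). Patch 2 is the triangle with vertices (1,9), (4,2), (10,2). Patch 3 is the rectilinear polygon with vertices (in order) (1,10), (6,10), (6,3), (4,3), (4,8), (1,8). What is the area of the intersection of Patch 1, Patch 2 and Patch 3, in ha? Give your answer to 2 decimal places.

1.98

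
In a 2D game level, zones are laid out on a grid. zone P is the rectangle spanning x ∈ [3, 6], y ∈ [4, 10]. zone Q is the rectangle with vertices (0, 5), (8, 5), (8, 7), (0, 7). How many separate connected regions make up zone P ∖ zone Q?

2

zone P ∖ zone Q splits into 2 disjoint pieces (area 3, area 9).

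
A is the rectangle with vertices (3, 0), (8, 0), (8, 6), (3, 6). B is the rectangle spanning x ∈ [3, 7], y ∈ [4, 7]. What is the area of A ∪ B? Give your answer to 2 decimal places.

34.00

By inclusion–exclusion:
Individual areas: |A| = 30, |B| = 12.
|A∩B|: x∈[3,7], y∈[4,6] → 4·2 = 8.
|A ∪ B| = 42 − 8 = 34.00.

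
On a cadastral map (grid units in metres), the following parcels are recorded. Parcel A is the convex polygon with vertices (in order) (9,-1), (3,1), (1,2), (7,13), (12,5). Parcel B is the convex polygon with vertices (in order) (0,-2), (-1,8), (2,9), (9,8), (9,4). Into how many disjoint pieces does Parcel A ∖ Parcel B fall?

1

Parcel A ∖ Parcel B is a single connected region.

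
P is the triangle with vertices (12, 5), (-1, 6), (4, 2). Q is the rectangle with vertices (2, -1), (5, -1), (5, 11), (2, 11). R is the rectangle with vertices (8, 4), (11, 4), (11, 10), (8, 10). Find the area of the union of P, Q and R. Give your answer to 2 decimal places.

65.27

By inclusion–exclusion:
Individual areas: |P| = 23.5, |Q| = 36, |R| = 18.
|P∩Q| = 9.174.
|P∩R| = 3.0561.
|Q∩R| = 0 (no overlap).
|P∩Q∩R| = 0.
|P ∪ Q ∪ R| = 77.5 − 12.2301 + 0 = 65.27.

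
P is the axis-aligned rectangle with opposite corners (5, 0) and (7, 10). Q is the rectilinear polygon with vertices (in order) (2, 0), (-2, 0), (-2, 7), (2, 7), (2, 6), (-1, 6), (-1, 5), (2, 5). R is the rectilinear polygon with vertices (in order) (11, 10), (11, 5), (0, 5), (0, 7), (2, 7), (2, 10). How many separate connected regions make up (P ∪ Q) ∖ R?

2

(P ∪ Q) ∖ R splits into 2 disjoint pieces (area 10, area 23).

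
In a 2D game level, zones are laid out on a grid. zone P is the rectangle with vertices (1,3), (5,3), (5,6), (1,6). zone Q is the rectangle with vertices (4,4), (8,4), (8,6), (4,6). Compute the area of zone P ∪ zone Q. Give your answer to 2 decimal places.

By inclusion–exclusion:
Individual areas: |zone P| = 12, |zone Q| = 8.
|zone P∩zone Q|: x∈[4,5], y∈[4,6] → 1·2 = 2.
|zone P ∪ zone Q| = 20 − 2 = 18.00.

18.00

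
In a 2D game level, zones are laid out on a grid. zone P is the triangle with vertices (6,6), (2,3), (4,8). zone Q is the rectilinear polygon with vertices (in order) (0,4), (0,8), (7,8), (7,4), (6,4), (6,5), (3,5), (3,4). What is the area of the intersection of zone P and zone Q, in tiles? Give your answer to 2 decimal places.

The intersection is the polygon with vertices (4.667,5), (3,5), (3,4), (2.4,4), (4,8), (6,6).
By the shoelace formula its area is 5.53.

5.53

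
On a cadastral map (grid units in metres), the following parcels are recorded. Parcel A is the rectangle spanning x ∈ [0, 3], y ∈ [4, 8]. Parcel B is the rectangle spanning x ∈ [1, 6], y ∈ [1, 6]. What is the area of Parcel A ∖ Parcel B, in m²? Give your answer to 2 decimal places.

8.00

|Parcel A∩Parcel B|: x∈[1,3], y∈[4,6] → 2·2 = 4.
|Parcel A| = 12.
|Parcel A ∖ Parcel B| = |Parcel A| − |Parcel A∩Parcel B| = 12 − 4 = 8.00.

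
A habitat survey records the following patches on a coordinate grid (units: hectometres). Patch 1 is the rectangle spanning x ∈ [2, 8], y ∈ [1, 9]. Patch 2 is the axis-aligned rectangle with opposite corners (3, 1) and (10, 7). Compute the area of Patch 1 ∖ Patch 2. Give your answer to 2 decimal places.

|Patch 1∩Patch 2|: x∈[3,8], y∈[1,7] → 5·6 = 30.
|Patch 1| = 48.
|Patch 1 ∖ Patch 2| = |Patch 1| − |Patch 1∩Patch 2| = 48 − 30 = 18.00.

18.00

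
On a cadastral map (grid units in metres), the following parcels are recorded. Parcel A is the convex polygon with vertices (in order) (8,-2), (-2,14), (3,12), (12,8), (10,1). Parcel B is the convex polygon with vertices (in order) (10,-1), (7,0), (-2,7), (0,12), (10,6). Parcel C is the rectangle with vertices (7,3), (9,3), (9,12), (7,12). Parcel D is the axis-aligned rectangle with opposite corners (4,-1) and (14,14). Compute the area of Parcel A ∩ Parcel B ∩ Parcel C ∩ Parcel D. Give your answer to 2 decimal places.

8.40

The intersection is the polygon with vertices (9,3), (7,3), (7,7.8), (9,6.6).
By the shoelace formula its area is 8.40.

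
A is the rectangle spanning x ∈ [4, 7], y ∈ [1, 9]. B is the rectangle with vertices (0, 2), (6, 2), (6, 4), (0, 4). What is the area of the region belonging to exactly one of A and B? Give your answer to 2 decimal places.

|A∩B|: x∈[4,6], y∈[2,4] → 2·2 = 4.
|A △ B| = |A| + |B| − 2·|A∩B| = 24 + 12 − 8 = 28.00.

28.00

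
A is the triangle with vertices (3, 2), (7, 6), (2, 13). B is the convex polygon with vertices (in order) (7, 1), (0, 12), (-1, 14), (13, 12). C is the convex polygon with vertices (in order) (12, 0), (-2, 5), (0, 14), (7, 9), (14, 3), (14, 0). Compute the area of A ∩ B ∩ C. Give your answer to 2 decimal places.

The intersection is the polygon with vertices (7,6), (5.056,4.056), (2.439,8.167), (2.042,12.542), (2.625,12.125).
By the shoelace formula its area is 16.96.

16.96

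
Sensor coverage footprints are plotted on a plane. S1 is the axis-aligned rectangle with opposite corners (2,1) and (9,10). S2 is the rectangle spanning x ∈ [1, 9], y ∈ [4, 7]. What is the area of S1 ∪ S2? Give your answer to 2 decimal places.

By inclusion–exclusion:
Individual areas: |S1| = 63, |S2| = 24.
|S1∩S2|: x∈[2,9], y∈[4,7] → 7·3 = 21.
|S1 ∪ S2| = 87 − 21 = 66.00.

66.00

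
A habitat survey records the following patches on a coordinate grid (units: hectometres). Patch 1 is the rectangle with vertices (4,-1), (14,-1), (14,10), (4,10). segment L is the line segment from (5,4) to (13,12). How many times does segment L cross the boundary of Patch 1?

1

The segment meets the boundary at (11,10).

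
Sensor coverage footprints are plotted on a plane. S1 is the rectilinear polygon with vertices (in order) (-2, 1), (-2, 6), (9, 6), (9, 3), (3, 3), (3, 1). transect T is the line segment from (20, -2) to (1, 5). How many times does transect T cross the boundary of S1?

1

The segment meets the boundary at (6.429,3).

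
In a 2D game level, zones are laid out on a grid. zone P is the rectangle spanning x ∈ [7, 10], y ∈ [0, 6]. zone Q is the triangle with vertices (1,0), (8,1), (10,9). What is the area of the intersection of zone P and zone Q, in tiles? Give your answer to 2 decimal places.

The intersection is the polygon with vertices (9.25,6), (8,1), (7,0.857), (7,6).
By the shoelace formula its area is 8.20.

8.20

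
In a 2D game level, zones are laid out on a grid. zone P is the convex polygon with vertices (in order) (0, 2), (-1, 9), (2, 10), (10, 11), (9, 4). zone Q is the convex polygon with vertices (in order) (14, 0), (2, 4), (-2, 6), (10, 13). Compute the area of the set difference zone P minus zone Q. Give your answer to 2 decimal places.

|zone P| = 72.5, |zone P∩zone Q| = 56.3041.
|zone P ∖ zone Q| = |zone P| − |zone P∩zone Q| = 72.5 − 56.3041 = 16.20.

16.20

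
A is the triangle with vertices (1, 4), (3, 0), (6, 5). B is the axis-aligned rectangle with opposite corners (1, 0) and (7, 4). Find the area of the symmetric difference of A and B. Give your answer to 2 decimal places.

|A| = 11, |B| = 24, |A∩B| = 8.8.
|A △ B| = |A| + |B| − 2·|A∩B| = 11 + 24 − 17.6 = 17.40.

17.40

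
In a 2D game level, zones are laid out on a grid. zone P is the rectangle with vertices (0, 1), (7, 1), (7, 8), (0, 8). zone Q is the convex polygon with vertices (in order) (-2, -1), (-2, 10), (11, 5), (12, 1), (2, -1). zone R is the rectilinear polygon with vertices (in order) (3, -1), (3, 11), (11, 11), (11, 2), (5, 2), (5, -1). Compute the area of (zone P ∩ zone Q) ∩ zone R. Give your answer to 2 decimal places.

The region (zone P ∩ zone Q) ∩ zone R is the polygon with vertices (3,1), (3,8), (3.2,8), (7,6.538), (7,2), (5,2), (5,1).
By the shoelace formula its area is 23.22.

23.22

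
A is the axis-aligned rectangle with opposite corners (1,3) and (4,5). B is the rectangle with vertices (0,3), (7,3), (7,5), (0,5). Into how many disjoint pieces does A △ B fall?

A △ B splits into 2 disjoint pieces (area 6, area 2).

2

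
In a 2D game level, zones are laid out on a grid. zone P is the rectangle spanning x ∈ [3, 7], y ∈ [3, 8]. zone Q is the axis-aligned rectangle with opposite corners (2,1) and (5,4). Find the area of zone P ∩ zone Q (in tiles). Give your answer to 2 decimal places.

|zone P∩zone Q|: x∈[3,5], y∈[3,4] → 2·1 = 2.

2.00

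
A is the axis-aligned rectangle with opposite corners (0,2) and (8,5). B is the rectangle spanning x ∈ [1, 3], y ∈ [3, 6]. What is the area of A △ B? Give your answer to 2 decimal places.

22.00

|A∩B|: x∈[1,3], y∈[3,5] → 2·2 = 4.
|A △ B| = |A| + |B| − 2·|A∩B| = 24 + 6 − 8 = 22.00.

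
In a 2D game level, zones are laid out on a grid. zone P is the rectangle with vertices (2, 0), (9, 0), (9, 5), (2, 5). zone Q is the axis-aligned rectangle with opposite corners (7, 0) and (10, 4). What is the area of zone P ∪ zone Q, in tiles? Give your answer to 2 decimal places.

39.00

By inclusion–exclusion:
Individual areas: |zone P| = 35, |zone Q| = 12.
|zone P∩zone Q|: x∈[7,9], y∈[0,4] → 2·4 = 8.
|zone P ∪ zone Q| = 47 − 8 = 39.00.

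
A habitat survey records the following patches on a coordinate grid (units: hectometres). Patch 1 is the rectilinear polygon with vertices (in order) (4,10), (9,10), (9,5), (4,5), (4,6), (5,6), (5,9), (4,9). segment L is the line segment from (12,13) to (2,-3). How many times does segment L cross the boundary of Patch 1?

2

The segment meets the boundary at (7,5), (9,8.2).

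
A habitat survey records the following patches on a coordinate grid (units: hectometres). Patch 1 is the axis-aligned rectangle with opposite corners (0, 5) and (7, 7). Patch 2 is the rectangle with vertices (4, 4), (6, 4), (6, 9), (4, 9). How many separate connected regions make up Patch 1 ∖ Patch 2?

Patch 1 ∖ Patch 2 splits into 2 disjoint pieces (area 2, area 8).

2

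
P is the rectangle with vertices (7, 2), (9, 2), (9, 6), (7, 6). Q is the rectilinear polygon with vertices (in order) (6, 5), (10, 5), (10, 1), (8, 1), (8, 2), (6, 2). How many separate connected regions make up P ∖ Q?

P ∖ Q is a single connected region.

1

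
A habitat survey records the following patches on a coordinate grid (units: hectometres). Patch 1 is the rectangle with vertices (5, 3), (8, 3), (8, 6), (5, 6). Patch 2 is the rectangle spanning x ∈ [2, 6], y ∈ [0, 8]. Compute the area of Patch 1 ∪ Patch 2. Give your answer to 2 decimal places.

By inclusion–exclusion:
Individual areas: |Patch 1| = 9, |Patch 2| = 32.
|Patch 1∩Patch 2|: x∈[5,6], y∈[3,6] → 1·3 = 3.
|Patch 1 ∪ Patch 2| = 41 − 3 = 38.00.

38.00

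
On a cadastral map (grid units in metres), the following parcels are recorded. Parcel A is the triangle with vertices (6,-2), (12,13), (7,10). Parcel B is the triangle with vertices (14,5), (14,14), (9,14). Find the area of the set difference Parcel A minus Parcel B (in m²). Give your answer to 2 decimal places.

26.72

|Parcel A| = 28.5, |Parcel A∩Parcel B| = 1.7822.
|Parcel A ∖ Parcel B| = |Parcel A| − |Parcel A∩Parcel B| = 28.5 − 1.7822 = 26.72.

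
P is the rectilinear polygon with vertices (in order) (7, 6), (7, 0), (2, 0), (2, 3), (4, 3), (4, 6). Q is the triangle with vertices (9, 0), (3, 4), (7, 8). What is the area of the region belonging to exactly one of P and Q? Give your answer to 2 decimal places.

|P| = 24, |Q| = 20, |P∩Q| = 10.5.
|P △ Q| = |P| + |Q| − 2·|P∩Q| = 24 + 20 − 21 = 23.00.

23.00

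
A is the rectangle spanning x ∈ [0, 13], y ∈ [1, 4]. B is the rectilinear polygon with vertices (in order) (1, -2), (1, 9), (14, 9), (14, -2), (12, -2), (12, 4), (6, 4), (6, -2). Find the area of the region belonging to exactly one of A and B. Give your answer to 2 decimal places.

110.00

|A| = 39, |B| = 107, |A∩B| = 18.
|A △ B| = |A| + |B| − 2·|A∩B| = 39 + 107 − 36 = 110.00.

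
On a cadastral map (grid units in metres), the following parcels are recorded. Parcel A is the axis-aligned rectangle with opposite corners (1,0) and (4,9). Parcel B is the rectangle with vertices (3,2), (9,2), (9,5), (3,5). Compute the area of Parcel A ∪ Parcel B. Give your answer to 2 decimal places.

42.00

By inclusion–exclusion:
Individual areas: |Parcel A| = 27, |Parcel B| = 18.
|Parcel A∩Parcel B|: x∈[3,4], y∈[2,5] → 1·3 = 3.
|Parcel A ∪ Parcel B| = 45 − 3 = 42.00.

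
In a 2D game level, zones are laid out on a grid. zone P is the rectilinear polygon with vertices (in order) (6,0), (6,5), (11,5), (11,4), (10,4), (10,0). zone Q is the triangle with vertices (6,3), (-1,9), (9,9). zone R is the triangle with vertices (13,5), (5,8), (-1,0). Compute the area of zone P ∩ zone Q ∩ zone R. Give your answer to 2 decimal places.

1.00

The intersection is the polygon with vertices (7,5), (6,3), (6,5).
By the shoelace formula its area is 1.00.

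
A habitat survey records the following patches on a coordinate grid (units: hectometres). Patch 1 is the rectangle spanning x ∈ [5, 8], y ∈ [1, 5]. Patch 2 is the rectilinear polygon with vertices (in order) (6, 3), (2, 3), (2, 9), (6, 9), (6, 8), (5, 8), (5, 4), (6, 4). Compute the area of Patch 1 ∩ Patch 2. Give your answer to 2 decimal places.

1.00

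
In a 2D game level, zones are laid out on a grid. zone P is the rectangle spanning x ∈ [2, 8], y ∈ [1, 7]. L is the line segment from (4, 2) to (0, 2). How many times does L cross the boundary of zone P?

1

The segment meets the boundary at (2,2).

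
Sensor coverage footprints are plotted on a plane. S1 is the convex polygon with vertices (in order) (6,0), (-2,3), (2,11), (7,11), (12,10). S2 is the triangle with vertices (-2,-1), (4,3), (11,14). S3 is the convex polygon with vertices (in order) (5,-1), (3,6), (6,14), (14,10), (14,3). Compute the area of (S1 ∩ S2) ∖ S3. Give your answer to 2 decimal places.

|S1 ∩ S2| = 15.2956.
|(S1 ∩ S2) ∩ S3| = 10.2025.
|(S1 ∩ S2) ∖ S3| = 15.2956 − 10.2025 = 5.09.

5.09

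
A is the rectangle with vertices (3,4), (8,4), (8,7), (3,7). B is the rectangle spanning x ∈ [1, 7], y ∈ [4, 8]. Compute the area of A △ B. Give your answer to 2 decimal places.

|A∩B|: x∈[3,7], y∈[4,7] → 4·3 = 12.
|A △ B| = |A| + |B| − 2·|A∩B| = 15 + 24 − 24 = 15.00.

15.00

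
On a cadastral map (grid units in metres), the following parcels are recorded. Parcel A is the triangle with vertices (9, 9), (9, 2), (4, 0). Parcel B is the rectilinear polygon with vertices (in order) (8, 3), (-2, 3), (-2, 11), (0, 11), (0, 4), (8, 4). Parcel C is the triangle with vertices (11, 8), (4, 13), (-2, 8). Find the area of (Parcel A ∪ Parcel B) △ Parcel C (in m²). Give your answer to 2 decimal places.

|Parcel A ∪ Parcel B| = 39.4444.
|(Parcel A ∪ Parcel B) ∩ Parcel C| = 1.9444.
|(Parcel A ∪ Parcel B) △ Parcel C| = 39.4444 + 32.5 − 3.8889 = 68.06.

68.06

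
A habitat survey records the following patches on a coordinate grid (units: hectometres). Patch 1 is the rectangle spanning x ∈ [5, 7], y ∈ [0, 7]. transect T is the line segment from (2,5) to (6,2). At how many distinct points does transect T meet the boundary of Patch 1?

1

The segment meets the boundary at (5,2.75).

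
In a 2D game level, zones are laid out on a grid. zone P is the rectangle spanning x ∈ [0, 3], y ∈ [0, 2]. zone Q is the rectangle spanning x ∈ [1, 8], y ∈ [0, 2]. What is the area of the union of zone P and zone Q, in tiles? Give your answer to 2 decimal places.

16.00

By inclusion–exclusion:
Individual areas: |zone P| = 6, |zone Q| = 14.
|zone P∩zone Q|: x∈[1,3], y∈[0,2] → 2·2 = 4.
|zone P ∪ zone Q| = 20 − 4 = 16.00.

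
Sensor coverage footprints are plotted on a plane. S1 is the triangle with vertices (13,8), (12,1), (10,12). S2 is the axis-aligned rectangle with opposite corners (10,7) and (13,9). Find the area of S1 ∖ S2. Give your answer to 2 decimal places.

|S1| = 12.5, |S1∩S2| = 4.099.
|S1 ∖ S2| = |S1| − |S1∩S2| = 12.5 − 4.099 = 8.40.

8.40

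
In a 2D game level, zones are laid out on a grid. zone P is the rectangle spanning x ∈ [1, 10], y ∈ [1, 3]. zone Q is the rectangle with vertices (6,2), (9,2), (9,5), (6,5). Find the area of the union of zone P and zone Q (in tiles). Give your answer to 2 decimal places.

24.00

By inclusion–exclusion:
Individual areas: |zone P| = 18, |zone Q| = 9.
|zone P∩zone Q|: x∈[6,9], y∈[2,3] → 3·1 = 3.
|zone P ∪ zone Q| = 27 − 3 = 24.00.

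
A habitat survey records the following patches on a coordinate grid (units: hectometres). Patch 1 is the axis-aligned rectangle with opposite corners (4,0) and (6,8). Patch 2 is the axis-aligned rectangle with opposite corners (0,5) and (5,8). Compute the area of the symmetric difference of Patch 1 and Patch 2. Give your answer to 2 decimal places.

|Patch 1∩Patch 2|: x∈[4,5], y∈[5,8] → 1·3 = 3.
|Patch 1 △ Patch 2| = |Patch 1| + |Patch 2| − 2·|Patch 1∩Patch 2| = 16 + 15 − 6 = 25.00.

25.00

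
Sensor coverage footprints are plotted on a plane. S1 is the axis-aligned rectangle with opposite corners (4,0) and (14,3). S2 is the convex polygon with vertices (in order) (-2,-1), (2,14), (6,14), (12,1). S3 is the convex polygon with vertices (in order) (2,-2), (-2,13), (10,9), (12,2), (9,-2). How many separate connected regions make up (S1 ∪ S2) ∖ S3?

3

(S1 ∪ S2) ∖ S3 splits into 3 disjoint pieces (area 7.6429, area 12.1076, area 16.3333).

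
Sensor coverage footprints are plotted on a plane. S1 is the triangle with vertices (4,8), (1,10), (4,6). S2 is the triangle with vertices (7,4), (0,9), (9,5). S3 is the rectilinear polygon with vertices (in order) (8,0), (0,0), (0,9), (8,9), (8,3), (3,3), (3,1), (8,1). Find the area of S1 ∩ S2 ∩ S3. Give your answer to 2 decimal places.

The intersection is the polygon with vertices (4,7.222), (4,6.143), (3.769,6.308), (2.625,7.833).
By the shoelace formula its area is 0.82.

0.82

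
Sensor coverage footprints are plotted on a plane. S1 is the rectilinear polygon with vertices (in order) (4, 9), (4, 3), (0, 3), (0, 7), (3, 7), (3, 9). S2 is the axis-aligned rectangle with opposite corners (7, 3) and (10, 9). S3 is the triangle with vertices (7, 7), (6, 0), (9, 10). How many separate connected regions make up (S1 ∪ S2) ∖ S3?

(S1 ∪ S2) ∖ S3 splits into 3 disjoint pieces (area 18, area 13.1833, area 1.3333).

3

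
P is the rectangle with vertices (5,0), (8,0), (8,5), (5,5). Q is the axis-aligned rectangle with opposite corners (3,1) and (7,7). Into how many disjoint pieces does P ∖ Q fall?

P ∖ Q is a single connected region.

1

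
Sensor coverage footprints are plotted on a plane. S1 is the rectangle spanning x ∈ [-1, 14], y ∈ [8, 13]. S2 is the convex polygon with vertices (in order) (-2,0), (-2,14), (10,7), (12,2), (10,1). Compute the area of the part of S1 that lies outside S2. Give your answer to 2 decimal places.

50.00

|S1| = 75, |S1∩S2| = 25.
|S1 ∖ S2| = |S1| − |S1∩S2| = 75 − 25 = 50.00.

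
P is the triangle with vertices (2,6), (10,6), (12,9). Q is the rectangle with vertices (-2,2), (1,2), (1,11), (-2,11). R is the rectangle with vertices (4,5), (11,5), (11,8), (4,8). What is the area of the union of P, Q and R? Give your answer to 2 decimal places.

50.02

By inclusion–exclusion:
Individual areas: |P| = 12, |Q| = 27, |R| = 21.
|P∩Q| = 0.
|P∩R| = 9.9833.
|Q∩R| = 0 (no overlap).
|P∩Q∩R| = 0.
|P ∪ Q ∪ R| = 60 − 9.9833 + 0 = 50.02.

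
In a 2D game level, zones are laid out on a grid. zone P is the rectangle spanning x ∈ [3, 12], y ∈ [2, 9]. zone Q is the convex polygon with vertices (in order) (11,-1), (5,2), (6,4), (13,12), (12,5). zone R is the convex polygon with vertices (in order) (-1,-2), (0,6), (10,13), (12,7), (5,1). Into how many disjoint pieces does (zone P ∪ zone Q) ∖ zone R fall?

2

(zone P ∪ zone Q) ∖ zone R splits into 2 disjoint pieces (area 28.8426, area 0.5786).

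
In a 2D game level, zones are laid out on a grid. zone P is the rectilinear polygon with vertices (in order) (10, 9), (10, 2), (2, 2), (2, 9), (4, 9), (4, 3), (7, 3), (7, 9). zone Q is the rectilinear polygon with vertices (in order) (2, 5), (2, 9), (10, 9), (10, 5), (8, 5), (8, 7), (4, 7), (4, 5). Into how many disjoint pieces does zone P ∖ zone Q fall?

1

zone P ∖ zone Q is a single connected region.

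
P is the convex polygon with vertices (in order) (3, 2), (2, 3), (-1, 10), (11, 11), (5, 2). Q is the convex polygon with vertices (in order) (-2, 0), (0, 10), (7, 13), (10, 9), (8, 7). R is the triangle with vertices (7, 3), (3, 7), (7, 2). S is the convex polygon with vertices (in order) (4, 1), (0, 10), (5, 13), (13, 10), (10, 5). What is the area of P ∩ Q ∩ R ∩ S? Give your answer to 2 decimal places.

0.46

The intersection is the polygon with vertices (3,7), (5.059,4.941), (4.795,4.756).
By the shoelace formula its area is 0.46.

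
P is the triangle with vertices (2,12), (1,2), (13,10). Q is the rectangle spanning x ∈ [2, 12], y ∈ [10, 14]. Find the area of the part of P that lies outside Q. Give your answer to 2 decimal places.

45.09

|P| = 56, |P∩Q| = 10.9091.
|P ∖ Q| = |P| − |P∩Q| = 56 − 10.9091 = 45.09.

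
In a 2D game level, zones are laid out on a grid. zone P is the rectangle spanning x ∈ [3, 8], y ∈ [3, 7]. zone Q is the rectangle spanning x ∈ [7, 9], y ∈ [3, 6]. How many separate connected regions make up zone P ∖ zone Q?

zone P ∖ zone Q is a single connected region.

1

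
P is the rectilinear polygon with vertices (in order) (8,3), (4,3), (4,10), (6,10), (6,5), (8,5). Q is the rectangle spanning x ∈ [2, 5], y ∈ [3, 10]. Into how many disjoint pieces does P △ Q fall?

P △ Q splits into 2 disjoint pieces (area 11, area 14).

2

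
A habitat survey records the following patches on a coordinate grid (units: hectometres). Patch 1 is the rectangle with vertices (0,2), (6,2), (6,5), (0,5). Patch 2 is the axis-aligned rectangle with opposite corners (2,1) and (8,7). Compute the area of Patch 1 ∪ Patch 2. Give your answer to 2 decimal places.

42.00

By inclusion–exclusion:
Individual areas: |Patch 1| = 18, |Patch 2| = 36.
|Patch 1∩Patch 2|: x∈[2,6], y∈[2,5] → 4·3 = 12.
|Patch 1 ∪ Patch 2| = 54 − 12 = 42.00.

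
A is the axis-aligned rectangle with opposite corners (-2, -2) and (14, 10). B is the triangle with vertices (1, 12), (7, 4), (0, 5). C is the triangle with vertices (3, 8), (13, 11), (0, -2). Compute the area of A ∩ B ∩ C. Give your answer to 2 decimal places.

The intersection is the polygon with vertices (6.571,4.571), (6.125,4.125), (2.014,4.712), (3,8), (3.816,8.245).
By the shoelace formula its area is 10.45.

10.45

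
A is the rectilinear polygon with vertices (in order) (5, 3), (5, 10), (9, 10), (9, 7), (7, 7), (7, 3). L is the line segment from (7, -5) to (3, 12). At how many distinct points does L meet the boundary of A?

2

The segment meets the boundary at (5,3.5), (5.118,3).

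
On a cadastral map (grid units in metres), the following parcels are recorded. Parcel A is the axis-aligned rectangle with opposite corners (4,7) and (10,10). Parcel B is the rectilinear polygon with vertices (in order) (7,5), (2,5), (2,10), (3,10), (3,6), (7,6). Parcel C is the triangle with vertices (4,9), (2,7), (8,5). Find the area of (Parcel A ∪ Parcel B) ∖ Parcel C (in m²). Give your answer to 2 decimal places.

23.67

|Parcel A ∪ Parcel B| = 27.
|(Parcel A ∪ Parcel B) ∩ Parcel C| = 3.3333.
|(Parcel A ∪ Parcel B) ∖ Parcel C| = 27 − 3.3333 = 23.67.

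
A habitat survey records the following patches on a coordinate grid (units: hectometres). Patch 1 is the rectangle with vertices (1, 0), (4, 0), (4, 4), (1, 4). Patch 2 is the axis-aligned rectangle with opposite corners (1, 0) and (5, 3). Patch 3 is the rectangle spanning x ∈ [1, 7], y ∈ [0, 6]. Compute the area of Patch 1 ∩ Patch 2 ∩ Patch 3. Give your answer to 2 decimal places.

The intersection is the polygon with vertices (1,0), (1,3), (4,3), (4,0).
By the shoelace formula its area is 9.00.

9.00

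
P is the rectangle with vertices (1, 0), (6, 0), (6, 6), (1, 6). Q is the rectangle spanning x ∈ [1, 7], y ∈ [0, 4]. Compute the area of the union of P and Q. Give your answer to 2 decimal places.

34.00

By inclusion–exclusion:
Individual areas: |P| = 30, |Q| = 24.
|P∩Q|: x∈[1,6], y∈[0,4] → 5·4 = 20.
|P ∪ Q| = 54 − 20 = 34.00.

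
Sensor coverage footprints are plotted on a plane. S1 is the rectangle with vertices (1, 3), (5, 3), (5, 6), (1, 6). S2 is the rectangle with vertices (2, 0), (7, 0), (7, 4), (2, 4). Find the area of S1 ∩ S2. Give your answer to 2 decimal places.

3.00

|S1∩S2|: x∈[2,5], y∈[3,4] → 3·1 = 3.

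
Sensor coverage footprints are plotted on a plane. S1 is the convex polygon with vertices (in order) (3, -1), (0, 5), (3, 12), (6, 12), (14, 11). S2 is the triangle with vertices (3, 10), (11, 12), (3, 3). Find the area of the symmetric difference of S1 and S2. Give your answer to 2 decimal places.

65.23

|S1| = 92.5, |S2| = 28, |S1∩S2| = 27.6354.
|S1 △ S2| = |S1| + |S2| − 2·|S1∩S2| = 92.5 + 28 − 55.2708 = 65.23.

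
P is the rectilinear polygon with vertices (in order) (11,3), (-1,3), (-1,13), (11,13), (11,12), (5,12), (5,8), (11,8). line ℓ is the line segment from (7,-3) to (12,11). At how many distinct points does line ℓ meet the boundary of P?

2

The segment meets the boundary at (10.929,8), (9.143,3).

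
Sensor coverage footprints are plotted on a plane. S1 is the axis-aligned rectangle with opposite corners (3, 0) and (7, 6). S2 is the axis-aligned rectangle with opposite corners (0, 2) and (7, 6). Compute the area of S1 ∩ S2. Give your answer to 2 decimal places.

16.00

|S1∩S2|: x∈[3,7], y∈[2,6] → 4·4 = 16.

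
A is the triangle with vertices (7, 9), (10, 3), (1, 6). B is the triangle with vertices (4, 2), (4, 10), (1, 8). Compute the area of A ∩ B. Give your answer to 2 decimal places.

3.35

The intersection is the polygon with vertices (2.2,5.6), (1.8,6.4), (4,7.5), (4,5).
By the shoelace formula its area is 3.35.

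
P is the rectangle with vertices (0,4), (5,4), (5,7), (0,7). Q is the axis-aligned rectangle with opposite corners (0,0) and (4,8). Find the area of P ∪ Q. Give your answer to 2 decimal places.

35.00

By inclusion–exclusion:
Individual areas: |P| = 15, |Q| = 32.
|P∩Q|: x∈[0,4], y∈[4,7] → 4·3 = 12.
|P ∪ Q| = 47 − 12 = 35.00.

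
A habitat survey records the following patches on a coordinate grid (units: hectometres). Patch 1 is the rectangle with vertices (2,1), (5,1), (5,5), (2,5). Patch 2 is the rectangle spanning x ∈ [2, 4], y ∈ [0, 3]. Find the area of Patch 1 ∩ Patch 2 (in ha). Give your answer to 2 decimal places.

4.00

|Patch 1∩Patch 2|: x∈[2,4], y∈[1,3] → 2·2 = 4.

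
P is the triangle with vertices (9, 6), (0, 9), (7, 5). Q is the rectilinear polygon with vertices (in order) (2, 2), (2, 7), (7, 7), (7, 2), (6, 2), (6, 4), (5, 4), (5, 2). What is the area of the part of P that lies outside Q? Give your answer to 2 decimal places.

4.17

|P| = 7.5, |P∩Q| = 3.3333.
|P ∖ Q| = |P| − |P∩Q| = 7.5 − 3.3333 = 4.17.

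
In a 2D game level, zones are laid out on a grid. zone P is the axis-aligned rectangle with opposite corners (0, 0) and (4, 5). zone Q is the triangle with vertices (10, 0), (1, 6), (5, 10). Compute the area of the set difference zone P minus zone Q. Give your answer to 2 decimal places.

19.25

|zone P| = 20, |zone P∩zone Q| = 0.75.
|zone P ∖ zone Q| = |zone P| − |zone P∩zone Q| = 20 − 0.75 = 19.25.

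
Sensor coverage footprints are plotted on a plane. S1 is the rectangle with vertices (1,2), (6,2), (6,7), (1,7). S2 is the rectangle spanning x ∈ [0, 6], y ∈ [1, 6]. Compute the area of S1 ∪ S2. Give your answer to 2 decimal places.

By inclusion–exclusion:
Individual areas: |S1| = 25, |S2| = 30.
|S1∩S2|: x∈[1,6], y∈[2,6] → 5·4 = 20.
|S1 ∪ S2| = 55 − 20 = 35.00.

35.00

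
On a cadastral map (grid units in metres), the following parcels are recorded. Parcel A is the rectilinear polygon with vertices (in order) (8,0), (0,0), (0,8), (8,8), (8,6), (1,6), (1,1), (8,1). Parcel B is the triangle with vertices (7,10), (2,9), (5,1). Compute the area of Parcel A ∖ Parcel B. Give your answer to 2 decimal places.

21.83

|Parcel A| = 29, |Parcel A∩Parcel B| = 7.1667.
|Parcel A ∖ Parcel B| = |Parcel A| − |Parcel A∩Parcel B| = 29 − 7.1667 = 21.83.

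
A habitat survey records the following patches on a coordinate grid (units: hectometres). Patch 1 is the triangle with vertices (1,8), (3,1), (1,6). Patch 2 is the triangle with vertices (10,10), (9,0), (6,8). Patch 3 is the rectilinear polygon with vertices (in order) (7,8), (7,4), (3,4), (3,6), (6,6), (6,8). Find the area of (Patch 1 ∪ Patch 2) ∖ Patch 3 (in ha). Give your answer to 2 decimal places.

|Patch 1 ∪ Patch 2| = 21.
|(Patch 1 ∪ Patch 2) ∩ Patch 3| = 1.3333.
|(Patch 1 ∪ Patch 2) ∖ Patch 3| = 21 − 1.3333 = 19.67.

19.67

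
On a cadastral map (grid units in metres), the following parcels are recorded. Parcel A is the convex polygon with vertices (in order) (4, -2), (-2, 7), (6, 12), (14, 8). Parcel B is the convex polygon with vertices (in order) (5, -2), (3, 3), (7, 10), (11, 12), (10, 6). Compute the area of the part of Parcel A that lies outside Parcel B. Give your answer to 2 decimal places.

|Parcel A| = 111, |Parcel A∩Parcel B| = 46.3796.
|Parcel A ∖ Parcel B| = |Parcel A| − |Parcel A∩Parcel B| = 111 − 46.3796 = 64.62.

64.62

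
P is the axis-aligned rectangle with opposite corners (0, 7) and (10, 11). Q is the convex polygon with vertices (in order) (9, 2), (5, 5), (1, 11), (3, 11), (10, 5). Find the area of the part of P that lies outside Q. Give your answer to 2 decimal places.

|P| = 40, |P∩Q| = 12.
|P ∖ Q| = |P| − |P∩Q| = 40 − 12 = 28.00.

28.00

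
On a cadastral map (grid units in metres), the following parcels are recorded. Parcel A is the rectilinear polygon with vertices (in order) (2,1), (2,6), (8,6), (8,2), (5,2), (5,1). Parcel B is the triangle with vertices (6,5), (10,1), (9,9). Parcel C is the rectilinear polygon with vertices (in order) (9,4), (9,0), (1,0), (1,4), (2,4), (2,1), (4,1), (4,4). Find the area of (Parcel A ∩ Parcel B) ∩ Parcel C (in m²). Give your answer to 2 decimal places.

The region (Parcel A ∩ Parcel B) ∩ Parcel C is the polygon with vertices (8,3), (7,4), (8,4).
By the shoelace formula its area is 0.50.

0.50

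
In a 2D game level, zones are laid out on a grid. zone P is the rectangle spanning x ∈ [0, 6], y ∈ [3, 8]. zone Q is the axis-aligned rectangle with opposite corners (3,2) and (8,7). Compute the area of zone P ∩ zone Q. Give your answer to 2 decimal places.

|zone P∩zone Q|: x∈[3,6], y∈[3,7] → 3·4 = 12.

12.00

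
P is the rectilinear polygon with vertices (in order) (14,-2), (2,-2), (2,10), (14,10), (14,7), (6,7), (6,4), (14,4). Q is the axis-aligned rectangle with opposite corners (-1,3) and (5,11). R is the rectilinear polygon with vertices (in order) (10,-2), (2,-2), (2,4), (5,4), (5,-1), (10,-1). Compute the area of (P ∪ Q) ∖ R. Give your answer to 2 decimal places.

|P ∪ Q| = 147.
|(P ∪ Q) ∩ R| = 23.
|(P ∪ Q) ∖ R| = 147 − 23 = 124.00.

124.00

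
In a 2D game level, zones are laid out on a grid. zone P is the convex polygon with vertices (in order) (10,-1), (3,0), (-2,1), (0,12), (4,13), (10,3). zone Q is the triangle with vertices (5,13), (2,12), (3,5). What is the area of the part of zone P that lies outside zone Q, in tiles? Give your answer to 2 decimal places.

101.45

|zone P| = 112, |zone P∩zone Q| = 10.5507.
|zone P ∖ zone Q| = |zone P| − |zone P∩zone Q| = 112 − 10.5507 = 101.45.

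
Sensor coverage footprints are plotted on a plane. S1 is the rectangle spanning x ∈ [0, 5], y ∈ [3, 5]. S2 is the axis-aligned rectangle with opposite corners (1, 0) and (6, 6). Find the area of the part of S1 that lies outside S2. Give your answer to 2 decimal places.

2.00

|S1∩S2|: x∈[1,5], y∈[3,5] → 4·2 = 8.
|S1| = 10.
|S1 ∖ S2| = |S1| − |S1∩S2| = 10 − 8 = 2.00.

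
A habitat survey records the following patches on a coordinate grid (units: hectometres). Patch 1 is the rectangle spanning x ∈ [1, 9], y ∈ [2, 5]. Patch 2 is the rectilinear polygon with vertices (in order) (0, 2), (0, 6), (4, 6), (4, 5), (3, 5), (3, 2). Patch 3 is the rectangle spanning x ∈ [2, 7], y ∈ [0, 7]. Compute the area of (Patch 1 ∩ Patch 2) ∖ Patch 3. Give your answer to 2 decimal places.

3.00

|Patch 1 ∩ Patch 2| = 6.
|(Patch 1 ∩ Patch 2) ∩ Patch 3| = 3.
|(Patch 1 ∩ Patch 2) ∖ Patch 3| = 6 − 3 = 3.00.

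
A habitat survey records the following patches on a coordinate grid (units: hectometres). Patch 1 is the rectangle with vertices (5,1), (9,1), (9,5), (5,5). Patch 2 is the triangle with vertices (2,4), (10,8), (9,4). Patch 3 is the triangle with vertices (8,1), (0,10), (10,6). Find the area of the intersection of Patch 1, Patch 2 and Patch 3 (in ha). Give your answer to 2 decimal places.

3.94

The intersection is the polygon with vertices (9,5), (9,4), (5.333,4), (5,4.375), (5,5).
By the shoelace formula its area is 3.94.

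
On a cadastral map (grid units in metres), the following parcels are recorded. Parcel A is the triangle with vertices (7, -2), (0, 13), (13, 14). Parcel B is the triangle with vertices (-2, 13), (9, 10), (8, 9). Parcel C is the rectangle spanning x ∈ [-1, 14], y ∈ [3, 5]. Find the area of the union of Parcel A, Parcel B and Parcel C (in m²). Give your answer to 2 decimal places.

By inclusion–exclusion:
Individual areas: |Parcel A| = 101, |Parcel B| = 7, |Parcel C| = 30.
|Parcel A∩Parcel B| = 6.6414.
|Parcel A∩Parcel C| = 10.1.
|Parcel B∩Parcel C| = 0.
|Parcel A∩Parcel B∩Parcel C| = 0.
|Parcel A ∪ Parcel B ∪ Parcel C| = 138 − 16.7414 + 0 = 121.26.

121.26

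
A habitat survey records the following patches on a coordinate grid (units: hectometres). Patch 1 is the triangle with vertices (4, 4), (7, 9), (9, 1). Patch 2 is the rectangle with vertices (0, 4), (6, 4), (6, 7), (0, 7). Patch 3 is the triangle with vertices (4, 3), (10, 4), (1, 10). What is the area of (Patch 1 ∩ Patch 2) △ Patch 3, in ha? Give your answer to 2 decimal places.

19.32

|Patch 1 ∩ Patch 2| = 3.3.
|(Patch 1 ∩ Patch 2) ∩ Patch 3| = 3.2381.
|(Patch 1 ∩ Patch 2) △ Patch 3| = 3.3 + 22.5 − 6.4762 = 19.32.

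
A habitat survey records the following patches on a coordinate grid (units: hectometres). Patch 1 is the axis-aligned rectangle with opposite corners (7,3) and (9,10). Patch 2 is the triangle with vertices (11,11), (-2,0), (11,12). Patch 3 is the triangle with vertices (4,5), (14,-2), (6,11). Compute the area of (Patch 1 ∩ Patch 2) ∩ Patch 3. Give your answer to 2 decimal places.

0.40

The region (Patch 1 ∩ Patch 2) ∩ Patch 3 is the polygon with vertices (7,7.615), (7,8.308), (7.419,8.694), (7.712,8.218).
By the shoelace formula its area is 0.40.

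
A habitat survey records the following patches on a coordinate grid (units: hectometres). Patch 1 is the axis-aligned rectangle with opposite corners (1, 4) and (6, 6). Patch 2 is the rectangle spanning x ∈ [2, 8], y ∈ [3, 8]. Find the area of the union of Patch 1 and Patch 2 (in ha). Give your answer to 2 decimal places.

By inclusion–exclusion:
Individual areas: |Patch 1| = 10, |Patch 2| = 30.
|Patch 1∩Patch 2|: x∈[2,6], y∈[4,6] → 4·2 = 8.
|Patch 1 ∪ Patch 2| = 40 − 8 = 32.00.

32.00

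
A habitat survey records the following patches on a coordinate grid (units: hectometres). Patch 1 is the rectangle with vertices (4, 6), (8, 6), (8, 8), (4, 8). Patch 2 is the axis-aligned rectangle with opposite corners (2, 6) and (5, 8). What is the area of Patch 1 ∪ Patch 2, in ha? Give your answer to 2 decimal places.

By inclusion–exclusion:
Individual areas: |Patch 1| = 8, |Patch 2| = 6.
|Patch 1∩Patch 2|: x∈[4,5], y∈[6,8] → 1·2 = 2.
|Patch 1 ∪ Patch 2| = 14 − 2 = 12.00.

12.00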